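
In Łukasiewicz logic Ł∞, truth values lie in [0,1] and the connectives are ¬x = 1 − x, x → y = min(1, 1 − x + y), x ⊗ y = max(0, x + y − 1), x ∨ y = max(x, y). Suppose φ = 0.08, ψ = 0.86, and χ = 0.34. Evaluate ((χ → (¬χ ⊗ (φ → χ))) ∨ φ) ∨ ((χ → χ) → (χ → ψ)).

¬χ = 1 − 0.34 = 0.66
φ → χ = min(1, 1 − 0.08 + 0.34) = min(1, 1.26) = 1.00
¬χ ⊗ (φ → χ) = max(0, 0.66 + 1.00 − 1) = max(0, 0.66) = 0.66
χ → (¬χ ⊗ (φ → χ)) = min(1, 1 − 0.34 + 0.66) = min(1, 1.32) = 1.00
(χ → (¬χ ⊗ (φ → χ))) ∨ φ = max(1.00, 0.08) = 1.00
χ → χ = min(1, 1 − 0.34 + 0.34) = min(1, 1.00) = 1.00
χ → ψ = min(1, 1 − 0.34 + 0.86) = min(1, 1.52) = 1.00
(χ → χ) → (χ → ψ) = min(1, 1 − 1.00 + 1.00) = min(1, 1.00) = 1.00
((χ → (¬χ ⊗ (φ → χ))) ∨ φ) ∨ ((χ → χ) → (χ → ψ)) = max(1.00, 1.00) = 1.00

1.00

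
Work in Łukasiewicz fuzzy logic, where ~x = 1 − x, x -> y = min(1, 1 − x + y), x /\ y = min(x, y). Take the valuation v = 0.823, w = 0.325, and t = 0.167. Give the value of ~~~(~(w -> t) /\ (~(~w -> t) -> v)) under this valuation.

0.842

w -> t = min(1, 1 − 0.325 + 0.167) = min(1, 0.842) = 0.842
~(w -> t) = 1 − 0.842 = 0.158
~w = 1 − 0.325 = 0.675
~w -> t = min(1, 1 − 0.675 + 0.167) = min(1, 0.492) = 0.492
~(~w -> t) = 1 − 0.492 = 0.508
~(~w -> t) -> v = min(1, 1 − 0.508 + 0.823) = min(1, 1.315) = 1.000
~(w -> t) /\ (~(~w -> t) -> v) = min(0.158, 1.000) = 0.158
~(~(w -> t) /\ (~(~w -> t) -> v)) = 1 − 0.158 = 0.842
~~(~(w -> t) /\ (~(~w -> t) -> v)) = 1 − 0.842 = 0.158
~~~(~(w -> t) /\ (~(~w -> t) -> v)) = 1 − 0.158 = 0.842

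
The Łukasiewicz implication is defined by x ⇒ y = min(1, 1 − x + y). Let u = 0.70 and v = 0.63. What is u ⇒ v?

u ⇒ v = min(1, 1 − 0.70 + 0.63) = min(1, 0.93) = 0.93
For comparison, the Gödel implication (1 if x ≤ y else y) would give 0.63.

0.93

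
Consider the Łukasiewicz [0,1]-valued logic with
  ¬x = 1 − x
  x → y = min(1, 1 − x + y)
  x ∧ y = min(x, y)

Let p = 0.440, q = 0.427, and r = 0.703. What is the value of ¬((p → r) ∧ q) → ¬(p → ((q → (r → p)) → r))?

p → r = min(1, 1 − 0.440 + 0.703) = min(1, 1.263) = 1.000
(p → r) ∧ q = min(1.000, 0.427) = 0.427
¬((p → r) ∧ q) = 1 − 0.427 = 0.573
r → p = min(1, 1 − 0.703 + 0.440) = min(1, 0.737) = 0.737
q → (r → p) = min(1, 1 − 0.427 + 0.737) = min(1, 1.310) = 1.000
(q → (r → p)) → r = min(1, 1 − 1.000 + 0.703) = min(1, 0.703) = 0.703
p → ((q → (r → p)) → r) = min(1, 1 − 0.440 + 0.703) = min(1, 1.263) = 1.000
¬(p → ((q → (r → p)) → r)) = 1 − 1.000 = 0.000
¬((p → r) ∧ q) → ¬(p → ((q → (r → p)) → r)) = min(1, 1 − 0.573 + 0.000) = min(1, 0.427) = 0.427

0.427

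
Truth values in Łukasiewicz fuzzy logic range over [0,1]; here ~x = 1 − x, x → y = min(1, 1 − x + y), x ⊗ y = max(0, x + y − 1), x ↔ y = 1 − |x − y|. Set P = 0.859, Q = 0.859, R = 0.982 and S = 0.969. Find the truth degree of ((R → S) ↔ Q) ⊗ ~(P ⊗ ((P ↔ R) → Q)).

R → S = min(1, 1 − 0.982 + 0.969) = min(1, 0.987) = 0.987
(R → S) ↔ Q = 1 − |0.987 − 0.859| = 1 − 0.128 = 0.872
P ↔ R = 1 − |0.859 − 0.982| = 1 − 0.123 = 0.877
(P ↔ R) → Q = min(1, 1 − 0.877 + 0.859) = min(1, 0.982) = 0.982
P ⊗ ((P ↔ R) → Q) = max(0, 0.859 + 0.982 − 1) = max(0, 0.841) = 0.841
~(P ⊗ ((P ↔ R) → Q)) = 1 − 0.841 = 0.159
((R → S) ↔ Q) ⊗ ~(P ⊗ ((P ↔ R) → Q)) = max(0, 0.872 + 0.159 − 1) = max(0, 0.031) = 0.031

0.031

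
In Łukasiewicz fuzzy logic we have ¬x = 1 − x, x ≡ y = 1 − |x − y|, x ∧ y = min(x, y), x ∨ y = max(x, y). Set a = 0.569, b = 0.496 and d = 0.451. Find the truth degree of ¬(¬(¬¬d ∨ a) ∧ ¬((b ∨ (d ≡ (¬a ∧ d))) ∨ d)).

¬d = 1 − 0.451 = 0.549
¬¬d = 1 − 0.549 = 0.451
¬¬d ∨ a = max(0.451, 0.569) = 0.569
¬(¬¬d ∨ a) = 1 − 0.569 = 0.431
¬a = 1 − 0.569 = 0.431
¬a ∧ d = min(0.431, 0.451) = 0.431
d ≡ (¬a ∧ d) = 1 − |0.451 − 0.431| = 1 − 0.020 = 0.980
b ∨ (d ≡ (¬a ∧ d)) = max(0.496, 0.980) = 0.980
(b ∨ (d ≡ (¬a ∧ d))) ∨ d = max(0.980, 0.451) = 0.980
¬((b ∨ (d ≡ (¬a ∧ d))) ∨ d) = 1 − 0.980 = 0.020
¬(¬¬d ∨ a) ∧ ¬((b ∨ (d ≡ (¬a ∧ d))) ∨ d) = min(0.431, 0.020) = 0.020
¬(¬(¬¬d ∨ a) ∧ ¬((b ∨ (d ≡ (¬a ∧ d))) ∨ d)) = 1 − 0.020 = 0.980

0.980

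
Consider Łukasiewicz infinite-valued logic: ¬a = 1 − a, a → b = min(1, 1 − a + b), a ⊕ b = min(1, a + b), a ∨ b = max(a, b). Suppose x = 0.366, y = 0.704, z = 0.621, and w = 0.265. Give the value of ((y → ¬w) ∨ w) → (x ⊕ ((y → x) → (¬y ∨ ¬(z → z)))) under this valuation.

1.000

¬w = 1 − 0.265 = 0.735
y → ¬w = min(1, 1 − 0.704 + 0.735) = min(1, 1.031) = 1.000
(y → ¬w) ∨ w = max(1.000, 0.265) = 1.000
y → x = min(1, 1 − 0.704 + 0.366) = min(1, 0.662) = 0.662
¬y = 1 − 0.704 = 0.296
z → z = min(1, 1 − 0.621 + 0.621) = min(1, 1.000) = 1.000
¬(z → z) = 1 − 1.000 = 0.000
¬y ∨ ¬(z → z) = max(0.296, 0.000) = 0.296
(y → x) → (¬y ∨ ¬(z → z)) = min(1, 1 − 0.662 + 0.296) = min(1, 0.634) = 0.634
x ⊕ ((y → x) → (¬y ∨ ¬(z → z))) = min(1, 0.366 + 0.634) = min(1, 1.000) = 1.000
((y → ¬w) ∨ w) → (x ⊕ ((y → x) → (¬y ∨ ¬(z → z)))) = min(1, 1 − 1.000 + 1.000) = min(1, 1.000) = 1.000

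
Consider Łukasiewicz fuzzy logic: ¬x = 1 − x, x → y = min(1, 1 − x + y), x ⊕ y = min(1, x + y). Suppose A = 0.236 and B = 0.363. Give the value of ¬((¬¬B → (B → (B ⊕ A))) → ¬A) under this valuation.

0.236

¬B = 1 − 0.363 = 0.637
¬¬B = 1 − 0.637 = 0.363
B ⊕ A = min(1, 0.363 + 0.236) = min(1, 0.599) = 0.599
B → (B ⊕ A) = min(1, 1 − 0.363 + 0.599) = min(1, 1.236) = 1.000
¬¬B → (B → (B ⊕ A)) = min(1, 1 − 0.363 + 1.000) = min(1, 1.637) = 1.000
¬A = 1 − 0.236 = 0.764
(¬¬B → (B → (B ⊕ A))) → ¬A = min(1, 1 − 1.000 + 0.764) = min(1, 0.764) = 0.764
¬((¬¬B → (B → (B ⊕ A))) → ¬A) = 1 − 0.764 = 0.236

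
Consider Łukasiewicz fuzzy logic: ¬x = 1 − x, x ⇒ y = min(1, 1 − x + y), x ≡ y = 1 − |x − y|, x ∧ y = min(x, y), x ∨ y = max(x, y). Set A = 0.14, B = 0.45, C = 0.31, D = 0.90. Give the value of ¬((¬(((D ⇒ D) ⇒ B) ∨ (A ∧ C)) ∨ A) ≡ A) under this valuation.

D ⇒ D = min(1, 1 − 0.90 + 0.90) = min(1, 1.00) = 1.00
(D ⇒ D) ⇒ B = min(1, 1 − 1.00 + 0.45) = min(1, 0.45) = 0.45
A ∧ C = min(0.14, 0.31) = 0.14
((D ⇒ D) ⇒ B) ∨ (A ∧ C) = max(0.45, 0.14) = 0.45
¬(((D ⇒ D) ⇒ B) ∨ (A ∧ C)) = 1 − 0.45 = 0.55
¬(((D ⇒ D) ⇒ B) ∨ (A ∧ C)) ∨ A = max(0.55, 0.14) = 0.55
(¬(((D ⇒ D) ⇒ B) ∨ (A ∧ C)) ∨ A) ≡ A = 1 − |0.55 − 0.14| = 1 − 0.41 = 0.59
¬((¬(((D ⇒ D) ⇒ B) ∨ (A ∧ C)) ∨ A) ≡ A) = 1 − 0.59 = 0.41

0.41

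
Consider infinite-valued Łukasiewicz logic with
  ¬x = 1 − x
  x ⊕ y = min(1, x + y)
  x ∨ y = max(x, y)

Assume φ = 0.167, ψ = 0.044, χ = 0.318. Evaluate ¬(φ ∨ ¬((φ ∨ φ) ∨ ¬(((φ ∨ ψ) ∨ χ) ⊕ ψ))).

0.638

φ ∨ φ = max(0.167, 0.167) = 0.167
φ ∨ ψ = max(0.167, 0.044) = 0.167
(φ ∨ ψ) ∨ χ = max(0.167, 0.318) = 0.318
((φ ∨ ψ) ∨ χ) ⊕ ψ = min(1, 0.318 + 0.044) = min(1, 0.362) = 0.362
¬(((φ ∨ ψ) ∨ χ) ⊕ ψ) = 1 − 0.362 = 0.638
(φ ∨ φ) ∨ ¬(((φ ∨ ψ) ∨ χ) ⊕ ψ) = max(0.167, 0.638) = 0.638
¬((φ ∨ φ) ∨ ¬(((φ ∨ ψ) ∨ χ) ⊕ ψ)) = 1 − 0.638 = 0.362
φ ∨ ¬((φ ∨ φ) ∨ ¬(((φ ∨ ψ) ∨ χ) ⊕ ψ)) = max(0.167, 0.362) = 0.362
¬(φ ∨ ¬((φ ∨ φ) ∨ ¬(((φ ∨ ψ) ∨ χ) ⊕ ψ))) = 1 − 0.362 = 0.638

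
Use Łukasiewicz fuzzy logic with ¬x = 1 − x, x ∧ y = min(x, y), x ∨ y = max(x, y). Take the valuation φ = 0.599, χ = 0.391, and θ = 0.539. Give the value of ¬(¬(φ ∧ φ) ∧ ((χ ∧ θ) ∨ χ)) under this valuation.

0.609

φ ∧ φ = min(0.599, 0.599) = 0.599
¬(φ ∧ φ) = 1 − 0.599 = 0.401
χ ∧ θ = min(0.391, 0.539) = 0.391
(χ ∧ θ) ∨ χ = max(0.391, 0.391) = 0.391
¬(φ ∧ φ) ∧ ((χ ∧ θ) ∨ χ) = min(0.401, 0.391) = 0.391
¬(¬(φ ∧ φ) ∧ ((χ ∧ θ) ∨ χ)) = 1 − 0.391 = 0.609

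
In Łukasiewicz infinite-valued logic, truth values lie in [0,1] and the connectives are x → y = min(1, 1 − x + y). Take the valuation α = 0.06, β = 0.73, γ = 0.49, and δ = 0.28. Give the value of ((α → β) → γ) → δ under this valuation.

α → β = min(1, 1 − 0.06 + 0.73) = min(1, 1.67) = 1.00
(α → β) → γ = min(1, 1 − 1.00 + 0.49) = min(1, 0.49) = 0.49
((α → β) → γ) → δ = min(1, 1 − 0.49 + 0.28) = min(1, 0.79) = 0.79

0.79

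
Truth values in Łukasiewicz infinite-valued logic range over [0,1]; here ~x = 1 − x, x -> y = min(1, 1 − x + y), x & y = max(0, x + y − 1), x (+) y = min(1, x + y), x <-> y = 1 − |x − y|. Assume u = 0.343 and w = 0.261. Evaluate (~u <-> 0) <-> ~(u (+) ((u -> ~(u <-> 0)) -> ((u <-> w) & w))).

~u = 1 − 0.343 = 0.657
~u <-> 0 = 1 − |0.657 − 0.000| = 1 − 0.657 = 0.343
u <-> 0 = 1 − |0.343 − 0.000| = 1 − 0.343 = 0.657
~(u <-> 0) = 1 − 0.657 = 0.343
u -> ~(u <-> 0) = min(1, 1 − 0.343 + 0.343) = min(1, 1.000) = 1.000
u <-> w = 1 − |0.343 − 0.261| = 1 − 0.082 = 0.918
(u <-> w) & w = max(0, 0.918 + 0.261 − 1) = max(0, 0.179) = 0.179
(u -> ~(u <-> 0)) -> ((u <-> w) & w) = min(1, 1 − 1.000 + 0.179) = min(1, 0.179) = 0.179
u (+) ((u -> ~(u <-> 0)) -> ((u <-> w) & w)) = min(1, 0.343 + 0.179) = min(1, 0.522) = 0.522
~(u (+) ((u -> ~(u <-> 0)) -> ((u <-> w) & w))) = 1 − 0.522 = 0.478
(~u <-> 0) <-> ~(u (+) ((u -> ~(u <-> 0)) -> ((u <-> w) & w))) = 1 − |0.343 − 0.478| = 1 − 0.135 = 0.865

0.865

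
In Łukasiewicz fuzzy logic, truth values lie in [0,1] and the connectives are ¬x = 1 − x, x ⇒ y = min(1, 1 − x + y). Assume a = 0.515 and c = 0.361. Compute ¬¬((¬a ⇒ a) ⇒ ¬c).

¬a = 1 − 0.515 = 0.485
¬a ⇒ a = min(1, 1 − 0.485 + 0.515) = min(1, 1.030) = 1.000
¬c = 1 − 0.361 = 0.639
(¬a ⇒ a) ⇒ ¬c = min(1, 1 − 1.000 + 0.639) = min(1, 0.639) = 0.639
¬((¬a ⇒ a) ⇒ ¬c) = 1 − 0.639 = 0.361
¬¬((¬a ⇒ a) ⇒ ¬c) = 1 − 0.361 = 0.639

0.639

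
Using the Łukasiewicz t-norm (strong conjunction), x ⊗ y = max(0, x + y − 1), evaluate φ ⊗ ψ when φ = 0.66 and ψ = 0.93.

0.59

φ ⊗ ψ = max(0, 0.66 + 0.93 − 1) = max(0, 0.59) = 0.59
For comparison, the Gödel (minimum) t-norm min(x, y) would give 0.66.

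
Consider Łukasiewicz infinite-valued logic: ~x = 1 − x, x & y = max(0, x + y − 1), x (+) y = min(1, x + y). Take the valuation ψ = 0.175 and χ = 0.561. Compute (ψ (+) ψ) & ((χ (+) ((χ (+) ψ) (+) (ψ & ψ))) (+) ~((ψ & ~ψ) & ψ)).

0.350

ψ (+) ψ = min(1, 0.175 + 0.175) = min(1, 0.350) = 0.350
χ (+) ψ = min(1, 0.561 + 0.175) = min(1, 0.736) = 0.736
ψ & ψ = max(0, 0.175 + 0.175 − 1) = max(0, -0.650) = 0.000
(χ (+) ψ) (+) (ψ & ψ) = min(1, 0.736 + 0.000) = min(1, 0.736) = 0.736
χ (+) ((χ (+) ψ) (+) (ψ & ψ)) = min(1, 0.561 + 0.736) = min(1, 1.297) = 1.000
~ψ = 1 − 0.175 = 0.825
ψ & ~ψ = max(0, 0.175 + 0.825 − 1) = max(0, 0.000) = 0.000
(ψ & ~ψ) & ψ = max(0, 0.000 + 0.175 − 1) = max(0, -0.825) = 0.000
~((ψ & ~ψ) & ψ) = 1 − 0.000 = 1.000
(χ (+) ((χ (+) ψ) (+) (ψ & ψ))) (+) ~((ψ & ~ψ) & ψ) = min(1, 1.000 + 1.000) = min(1, 2.000) = 1.000
(ψ (+) ψ) & ((χ (+) ((χ (+) ψ) (+) (ψ & ψ))) (+) ~((ψ & ~ψ) & ψ)) = max(0, 0.350 + 1.000 − 1) = max(0, 0.350) = 0.350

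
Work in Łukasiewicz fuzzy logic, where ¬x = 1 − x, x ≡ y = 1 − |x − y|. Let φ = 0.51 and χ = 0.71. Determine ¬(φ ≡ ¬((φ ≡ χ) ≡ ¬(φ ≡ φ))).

0.29

φ ≡ χ = 1 − |0.51 − 0.71| = 1 − 0.20 = 0.80
φ ≡ φ = 1 − |0.51 − 0.51| = 1 − 0.00 = 1.00
¬(φ ≡ φ) = 1 − 1.00 = 0.00
(φ ≡ χ) ≡ ¬(φ ≡ φ) = 1 − |0.80 − 0.00| = 1 − 0.80 = 0.20
¬((φ ≡ χ) ≡ ¬(φ ≡ φ)) = 1 − 0.20 = 0.80
φ ≡ ¬((φ ≡ χ) ≡ ¬(φ ≡ φ)) = 1 − |0.51 − 0.80| = 1 − 0.29 = 0.71
¬(φ ≡ ¬((φ ≡ χ) ≡ ¬(φ ≡ φ))) = 1 − 0.71 = 0.29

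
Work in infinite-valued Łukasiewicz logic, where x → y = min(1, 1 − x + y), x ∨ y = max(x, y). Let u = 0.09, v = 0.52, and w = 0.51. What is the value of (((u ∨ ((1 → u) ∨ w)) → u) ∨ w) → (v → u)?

1 → u = min(1, 1 − 1.00 + 0.09) = min(1, 0.09) = 0.09
(1 → u) ∨ w = max(0.09, 0.51) = 0.51
u ∨ ((1 → u) ∨ w) = max(0.09, 0.51) = 0.51
(u ∨ ((1 → u) ∨ w)) → u = min(1, 1 − 0.51 + 0.09) = min(1, 0.58) = 0.58
((u ∨ ((1 → u) ∨ w)) → u) ∨ w = max(0.58, 0.51) = 0.58
v → u = min(1, 1 − 0.52 + 0.09) = min(1, 0.57) = 0.57
(((u ∨ ((1 → u) ∨ w)) → u) ∨ w) → (v → u) = min(1, 1 − 0.58 + 0.57) = min(1, 0.99) = 0.99

0.99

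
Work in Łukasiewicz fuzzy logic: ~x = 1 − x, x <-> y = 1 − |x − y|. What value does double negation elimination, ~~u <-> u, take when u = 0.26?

1.00

~u = 1 − 0.26 = 0.74
~~u = 1 − 0.74 = 0.26
~~u <-> u = 1 − |0.26 − 0.26| = 1 − 0.00 = 1.00
(As expected: always 1 in Ł∞ since negation is involutive.)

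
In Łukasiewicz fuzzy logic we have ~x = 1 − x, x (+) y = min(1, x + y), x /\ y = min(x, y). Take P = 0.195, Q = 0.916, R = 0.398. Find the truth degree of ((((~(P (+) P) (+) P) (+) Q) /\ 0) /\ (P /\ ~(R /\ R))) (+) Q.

P (+) P = min(1, 0.195 + 0.195) = min(1, 0.390) = 0.390
~(P (+) P) = 1 − 0.390 = 0.610
~(P (+) P) (+) P = min(1, 0.610 + 0.195) = min(1, 0.805) = 0.805
(~(P (+) P) (+) P) (+) Q = min(1, 0.805 + 0.916) = min(1, 1.721) = 1.000
((~(P (+) P) (+) P) (+) Q) /\ 0 = min(1.000, 0.000) = 0.000
R /\ R = min(0.398, 0.398) = 0.398
~(R /\ R) = 1 − 0.398 = 0.602
P /\ ~(R /\ R) = min(0.195, 0.602) = 0.195
(((~(P (+) P) (+) P) (+) Q) /\ 0) /\ (P /\ ~(R /\ R)) = min(0.000, 0.195) = 0.000
((((~(P (+) P) (+) P) (+) Q) /\ 0) /\ (P /\ ~(R /\ R))) (+) Q = min(1, 0.000 + 0.916) = min(1, 0.916) = 0.916

0.916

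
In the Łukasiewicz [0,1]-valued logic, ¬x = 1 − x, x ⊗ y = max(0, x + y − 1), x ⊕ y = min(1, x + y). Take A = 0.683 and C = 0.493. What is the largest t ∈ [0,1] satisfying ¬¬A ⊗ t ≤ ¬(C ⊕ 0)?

¬A = 1 − 0.683 = 0.317
¬¬A = 1 − 0.317 = 0.683
So the left factor is ¬¬A = 0.683.
C ⊕ 0 = min(1, 0.493 + 0.000) = min(1, 0.493) = 0.493
¬(C ⊕ 0) = 1 − 0.493 = 0.507
So the right-hand bound is ¬(C ⊕ 0) = 0.507.
The residuum of the Łukasiewicz t-norm gives the supremum: min(1, 1 − 0.683 + 0.507).
1 − 0.683 + 0.507 = 0.824, so t = min(1, 0.824) = 0.824.
Check: 0.683 ⊗ 0.824 = max(0, 0.507) = 0.507 ≤ 0.507.

0.824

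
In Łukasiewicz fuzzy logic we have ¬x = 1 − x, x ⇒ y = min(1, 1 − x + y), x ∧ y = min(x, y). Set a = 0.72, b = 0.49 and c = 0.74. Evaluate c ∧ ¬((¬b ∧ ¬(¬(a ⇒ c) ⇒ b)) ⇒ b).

¬b = 1 − 0.49 = 0.51
a ⇒ c = min(1, 1 − 0.72 + 0.74) = min(1, 1.02) = 1.00
¬(a ⇒ c) = 1 − 1.00 = 0.00
¬(a ⇒ c) ⇒ b = min(1, 1 − 0.00 + 0.49) = min(1, 1.49) = 1.00
¬(¬(a ⇒ c) ⇒ b) = 1 − 1.00 = 0.00
¬b ∧ ¬(¬(a ⇒ c) ⇒ b) = min(0.51, 0.00) = 0.00
(¬b ∧ ¬(¬(a ⇒ c) ⇒ b)) ⇒ b = min(1, 1 − 0.00 + 0.49) = min(1, 1.49) = 1.00
¬((¬b ∧ ¬(¬(a ⇒ c) ⇒ b)) ⇒ b) = 1 − 1.00 = 0.00
c ∧ ¬((¬b ∧ ¬(¬(a ⇒ c) ⇒ b)) ⇒ b) = min(0.74, 0.00) = 0.00

0.00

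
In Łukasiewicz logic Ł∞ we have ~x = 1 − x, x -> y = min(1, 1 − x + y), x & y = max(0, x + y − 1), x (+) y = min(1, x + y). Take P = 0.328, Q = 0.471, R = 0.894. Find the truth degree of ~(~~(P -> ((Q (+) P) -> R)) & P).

Q (+) P = min(1, 0.471 + 0.328) = min(1, 0.799) = 0.799
(Q (+) P) -> R = min(1, 1 − 0.799 + 0.894) = min(1, 1.095) = 1.000
P -> ((Q (+) P) -> R) = min(1, 1 − 0.328 + 1.000) = min(1, 1.672) = 1.000
~(P -> ((Q (+) P) -> R)) = 1 − 1.000 = 0.000
~~(P -> ((Q (+) P) -> R)) = 1 − 0.000 = 1.000
~~(P -> ((Q (+) P) -> R)) & P = max(0, 1.000 + 0.328 − 1) = max(0, 0.328) = 0.328
~(~~(P -> ((Q (+) P) -> R)) & P) = 1 − 0.328 = 0.672

0.672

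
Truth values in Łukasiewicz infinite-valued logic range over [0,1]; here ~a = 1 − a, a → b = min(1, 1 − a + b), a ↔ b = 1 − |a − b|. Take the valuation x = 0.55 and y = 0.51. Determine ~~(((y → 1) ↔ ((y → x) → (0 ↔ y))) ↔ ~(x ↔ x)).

0.51

y → 1 = min(1, 1 − 0.51 + 1.00) = min(1, 1.49) = 1.00
y → x = min(1, 1 − 0.51 + 0.55) = min(1, 1.04) = 1.00
0 ↔ y = 1 − |0.00 − 0.51| = 1 − 0.51 = 0.49
(y → x) → (0 ↔ y) = min(1, 1 − 1.00 + 0.49) = min(1, 0.49) = 0.49
(y → 1) ↔ ((y → x) → (0 ↔ y)) = 1 − |1.00 − 0.49| = 1 − 0.51 = 0.49
x ↔ x = 1 − |0.55 − 0.55| = 1 − 0.00 = 1.00
~(x ↔ x) = 1 − 1.00 = 0.00
((y → 1) ↔ ((y → x) → (0 ↔ y))) ↔ ~(x ↔ x) = 1 − |0.49 − 0.00| = 1 − 0.49 = 0.51
~(((y → 1) ↔ ((y → x) → (0 ↔ y))) ↔ ~(x ↔ x)) = 1 − 0.51 = 0.49
~~(((y → 1) ↔ ((y → x) → (0 ↔ y))) ↔ ~(x ↔ x)) = 1 − 0.49 = 0.51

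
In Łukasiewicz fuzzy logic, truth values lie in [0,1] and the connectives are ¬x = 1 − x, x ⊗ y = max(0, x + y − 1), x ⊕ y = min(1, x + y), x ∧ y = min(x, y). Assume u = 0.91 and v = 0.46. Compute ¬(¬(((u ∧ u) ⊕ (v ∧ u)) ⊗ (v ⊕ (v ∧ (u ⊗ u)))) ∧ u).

0.92

u ∧ u = min(0.91, 0.91) = 0.91
v ∧ u = min(0.46, 0.91) = 0.46
(u ∧ u) ⊕ (v ∧ u) = min(1, 0.91 + 0.46) = min(1, 1.37) = 1.00
u ⊗ u = max(0, 0.91 + 0.91 − 1) = max(0, 0.82) = 0.82
v ∧ (u ⊗ u) = min(0.46, 0.82) = 0.46
v ⊕ (v ∧ (u ⊗ u)) = min(1, 0.46 + 0.46) = min(1, 0.92) = 0.92
((u ∧ u) ⊕ (v ∧ u)) ⊗ (v ⊕ (v ∧ (u ⊗ u))) = max(0, 1.00 + 0.92 − 1) = max(0, 0.92) = 0.92
¬(((u ∧ u) ⊕ (v ∧ u)) ⊗ (v ⊕ (v ∧ (u ⊗ u)))) = 1 − 0.92 = 0.08
¬(((u ∧ u) ⊕ (v ∧ u)) ⊗ (v ⊕ (v ∧ (u ⊗ u)))) ∧ u = min(0.08, 0.91) = 0.08
¬(¬(((u ∧ u) ⊕ (v ∧ u)) ⊗ (v ⊕ (v ∧ (u ⊗ u)))) ∧ u) = 1 − 0.08 = 0.92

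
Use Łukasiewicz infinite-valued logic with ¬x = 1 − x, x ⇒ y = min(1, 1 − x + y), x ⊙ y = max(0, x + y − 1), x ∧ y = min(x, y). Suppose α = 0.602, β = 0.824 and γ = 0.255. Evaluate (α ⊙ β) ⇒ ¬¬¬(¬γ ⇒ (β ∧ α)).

0.717

α ⊙ β = max(0, 0.602 + 0.824 − 1) = max(0, 0.426) = 0.426
¬γ = 1 − 0.255 = 0.745
β ∧ α = min(0.824, 0.602) = 0.602
¬γ ⇒ (β ∧ α) = min(1, 1 − 0.745 + 0.602) = min(1, 0.857) = 0.857
¬(¬γ ⇒ (β ∧ α)) = 1 − 0.857 = 0.143
¬¬(¬γ ⇒ (β ∧ α)) = 1 − 0.143 = 0.857
¬¬¬(¬γ ⇒ (β ∧ α)) = 1 − 0.857 = 0.143
(α ⊙ β) ⇒ ¬¬¬(¬γ ⇒ (β ∧ α)) = min(1, 1 − 0.426 + 0.143) = min(1, 0.717) = 0.717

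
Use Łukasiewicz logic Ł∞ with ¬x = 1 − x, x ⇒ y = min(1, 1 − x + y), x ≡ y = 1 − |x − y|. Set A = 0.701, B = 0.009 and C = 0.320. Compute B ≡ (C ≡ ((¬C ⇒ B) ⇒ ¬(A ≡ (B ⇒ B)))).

¬C = 1 − 0.320 = 0.680
¬C ⇒ B = min(1, 1 − 0.680 + 0.009) = min(1, 0.329) = 0.329
B ⇒ B = min(1, 1 − 0.009 + 0.009) = min(1, 1.000) = 1.000
A ≡ (B ⇒ B) = 1 − |0.701 − 1.000| = 1 − 0.299 = 0.701
¬(A ≡ (B ⇒ B)) = 1 − 0.701 = 0.299
(¬C ⇒ B) ⇒ ¬(A ≡ (B ⇒ B)) = min(1, 1 − 0.329 + 0.299) = min(1, 0.970) = 0.970
C ≡ ((¬C ⇒ B) ⇒ ¬(A ≡ (B ⇒ B))) = 1 − |0.320 − 0.970| = 1 − 0.650 = 0.350
B ≡ (C ≡ ((¬C ⇒ B) ⇒ ¬(A ≡ (B ⇒ B)))) = 1 − |0.009 − 0.350| = 1 − 0.341 = 0.659

0.659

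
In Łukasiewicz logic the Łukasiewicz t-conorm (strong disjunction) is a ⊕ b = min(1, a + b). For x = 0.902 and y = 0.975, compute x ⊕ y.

1.000

x ⊕ y = min(1, 0.902 + 0.975) = min(1, 1.877) = 1.000
For comparison, the Gödel t-conorm max(a, b) would give 0.975.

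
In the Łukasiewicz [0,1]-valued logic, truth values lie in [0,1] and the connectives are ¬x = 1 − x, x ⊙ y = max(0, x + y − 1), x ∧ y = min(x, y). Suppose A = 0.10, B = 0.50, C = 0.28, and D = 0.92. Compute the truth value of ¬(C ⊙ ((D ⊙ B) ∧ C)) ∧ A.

D ⊙ B = max(0, 0.92 + 0.50 − 1) = max(0, 0.42) = 0.42
(D ⊙ B) ∧ C = min(0.42, 0.28) = 0.28
C ⊙ ((D ⊙ B) ∧ C) = max(0, 0.28 + 0.28 − 1) = max(0, -0.44) = 0.00
¬(C ⊙ ((D ⊙ B) ∧ C)) = 1 − 0.00 = 1.00
¬(C ⊙ ((D ⊙ B) ∧ C)) ∧ A = min(1.00, 0.10) = 0.10

0.10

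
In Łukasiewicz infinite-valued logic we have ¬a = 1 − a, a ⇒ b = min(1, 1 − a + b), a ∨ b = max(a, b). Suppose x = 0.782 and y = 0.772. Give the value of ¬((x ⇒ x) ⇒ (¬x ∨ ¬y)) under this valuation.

x ⇒ x = min(1, 1 − 0.782 + 0.782) = min(1, 1.000) = 1.000
¬x = 1 − 0.782 = 0.218
¬y = 1 − 0.772 = 0.228
¬x ∨ ¬y = max(0.218, 0.228) = 0.228
(x ⇒ x) ⇒ (¬x ∨ ¬y) = min(1, 1 − 1.000 + 0.228) = min(1, 0.228) = 0.228
¬((x ⇒ x) ⇒ (¬x ∨ ¬y)) = 1 − 0.228 = 0.772

0.772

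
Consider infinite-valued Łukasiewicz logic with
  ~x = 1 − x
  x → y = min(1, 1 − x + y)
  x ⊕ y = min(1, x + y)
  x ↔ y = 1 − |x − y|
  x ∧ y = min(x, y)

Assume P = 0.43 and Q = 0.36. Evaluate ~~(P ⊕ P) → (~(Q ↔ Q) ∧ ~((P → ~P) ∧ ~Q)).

0.14

P ⊕ P = min(1, 0.43 + 0.43) = min(1, 0.86) = 0.86
~(P ⊕ P) = 1 − 0.86 = 0.14
~~(P ⊕ P) = 1 − 0.14 = 0.86
Q ↔ Q = 1 − |0.36 − 0.36| = 1 − 0.00 = 1.00
~(Q ↔ Q) = 1 − 1.00 = 0.00
~P = 1 − 0.43 = 0.57
P → ~P = min(1, 1 − 0.43 + 0.57) = min(1, 1.14) = 1.00
~Q = 1 − 0.36 = 0.64
(P → ~P) ∧ ~Q = min(1.00, 0.64) = 0.64
~((P → ~P) ∧ ~Q) = 1 − 0.64 = 0.36
~(Q ↔ Q) ∧ ~((P → ~P) ∧ ~Q) = min(0.00, 0.36) = 0.00
~~(P ⊕ P) → (~(Q ↔ Q) ∧ ~((P → ~P) ∧ ~Q)) = min(1, 1 − 0.86 + 0.00) = min(1, 0.14) = 0.14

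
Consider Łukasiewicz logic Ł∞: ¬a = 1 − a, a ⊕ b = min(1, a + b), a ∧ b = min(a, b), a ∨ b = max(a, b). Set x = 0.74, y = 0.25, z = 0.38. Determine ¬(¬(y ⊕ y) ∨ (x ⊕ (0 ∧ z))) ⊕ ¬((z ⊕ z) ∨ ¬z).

0.50

y ⊕ y = min(1, 0.25 + 0.25) = min(1, 0.50) = 0.50
¬(y ⊕ y) = 1 − 0.50 = 0.50
0 ∧ z = min(0.00, 0.38) = 0.00
x ⊕ (0 ∧ z) = min(1, 0.74 + 0.00) = min(1, 0.74) = 0.74
¬(y ⊕ y) ∨ (x ⊕ (0 ∧ z)) = max(0.50, 0.74) = 0.74
¬(¬(y ⊕ y) ∨ (x ⊕ (0 ∧ z))) = 1 − 0.74 = 0.26
z ⊕ z = min(1, 0.38 + 0.38) = min(1, 0.76) = 0.76
¬z = 1 − 0.38 = 0.62
(z ⊕ z) ∨ ¬z = max(0.76, 0.62) = 0.76
¬((z ⊕ z) ∨ ¬z) = 1 − 0.76 = 0.24
¬(¬(y ⊕ y) ∨ (x ⊕ (0 ∧ z))) ⊕ ¬((z ⊕ z) ∨ ¬z) = min(1, 0.26 + 0.24) = min(1, 0.50) = 0.50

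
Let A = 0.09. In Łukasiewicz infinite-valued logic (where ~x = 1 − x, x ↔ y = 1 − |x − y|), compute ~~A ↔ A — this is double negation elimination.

~A = 1 − 0.09 = 0.91
~~A = 1 − 0.91 = 0.09
~~A ↔ A = 1 − |0.09 − 0.09| = 1 − 0.00 = 1.00
(As expected: always 1 in Ł∞ since negation is involutive.)

1.00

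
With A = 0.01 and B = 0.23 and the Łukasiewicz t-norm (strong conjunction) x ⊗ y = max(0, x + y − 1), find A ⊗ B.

0.00

A ⊗ B = max(0, 0.01 + 0.23 − 1) = max(0, -0.76) = 0.00
For comparison, the Gödel (minimum) t-norm min(x, y) would give 0.01.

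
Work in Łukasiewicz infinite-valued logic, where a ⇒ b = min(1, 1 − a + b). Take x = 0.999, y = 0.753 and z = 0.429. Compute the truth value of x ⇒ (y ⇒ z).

0.677

y ⇒ z = min(1, 1 − 0.753 + 0.429) = min(1, 0.676) = 0.676
x ⇒ (y ⇒ z) = min(1, 1 − 0.999 + 0.676) = min(1, 0.677) = 0.677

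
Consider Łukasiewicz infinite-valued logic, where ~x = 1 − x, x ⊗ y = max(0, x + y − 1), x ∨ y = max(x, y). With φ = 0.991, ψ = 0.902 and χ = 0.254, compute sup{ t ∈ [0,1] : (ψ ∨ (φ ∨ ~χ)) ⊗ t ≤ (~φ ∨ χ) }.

~χ = 1 − 0.254 = 0.746
φ ∨ ~χ = max(0.991, 0.746) = 0.991
ψ ∨ (φ ∨ ~χ) = max(0.902, 0.991) = 0.991
So the left factor is ψ ∨ (φ ∨ ~χ) = 0.991.
~φ = 1 − 0.991 = 0.009
~φ ∨ χ = max(0.009, 0.254) = 0.254
So the right-hand bound is ~φ ∨ χ = 0.254.
The residuum of the Łukasiewicz t-norm gives the supremum: min(1, 1 − 0.991 + 0.254).
1 − 0.991 + 0.254 = 0.263, so t = min(1, 0.263) = 0.263.
Check: 0.991 ⊗ 0.263 = max(0, 0.254) = 0.254 ≤ 0.254.

0.263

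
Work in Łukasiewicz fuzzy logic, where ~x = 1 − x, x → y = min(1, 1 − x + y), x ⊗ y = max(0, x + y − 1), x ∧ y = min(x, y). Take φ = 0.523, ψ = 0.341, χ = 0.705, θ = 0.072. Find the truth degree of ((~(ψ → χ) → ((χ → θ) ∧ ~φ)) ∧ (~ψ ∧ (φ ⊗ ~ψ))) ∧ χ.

0.182

ψ → χ = min(1, 1 − 0.341 + 0.705) = min(1, 1.364) = 1.000
~(ψ → χ) = 1 − 1.000 = 0.000
χ → θ = min(1, 1 − 0.705 + 0.072) = min(1, 0.367) = 0.367
~φ = 1 − 0.523 = 0.477
(χ → θ) ∧ ~φ = min(0.367, 0.477) = 0.367
~(ψ → χ) → ((χ → θ) ∧ ~φ) = min(1, 1 − 0.000 + 0.367) = min(1, 1.367) = 1.000
~ψ = 1 − 0.341 = 0.659
φ ⊗ ~ψ = max(0, 0.523 + 0.659 − 1) = max(0, 0.182) = 0.182
~ψ ∧ (φ ⊗ ~ψ) = min(0.659, 0.182) = 0.182
(~(ψ → χ) → ((χ → θ) ∧ ~φ)) ∧ (~ψ ∧ (φ ⊗ ~ψ)) = min(1.000, 0.182) = 0.182
((~(ψ → χ) → ((χ → θ) ∧ ~φ)) ∧ (~ψ ∧ (φ ⊗ ~ψ))) ∧ χ = min(0.182, 0.705) = 0.182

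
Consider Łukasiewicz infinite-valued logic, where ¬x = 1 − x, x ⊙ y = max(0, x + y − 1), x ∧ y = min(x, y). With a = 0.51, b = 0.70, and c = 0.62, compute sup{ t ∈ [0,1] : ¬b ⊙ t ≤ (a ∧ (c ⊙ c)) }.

0.94

¬b = 1 − 0.70 = 0.30
So the left factor is ¬b = 0.30.
c ⊙ c = max(0, 0.62 + 0.62 − 1) = max(0, 0.24) = 0.24
a ∧ (c ⊙ c) = min(0.51, 0.24) = 0.24
So the right-hand bound is a ∧ (c ⊙ c) = 0.24.
The residuum of the Łukasiewicz t-norm gives the supremum: min(1, 1 − 0.30 + 0.24).
1 − 0.30 + 0.24 = 0.94, so t = min(1, 0.94) = 0.94.
Check: 0.30 ⊙ 0.94 = max(0, 0.24) = 0.24 ≤ 0.24.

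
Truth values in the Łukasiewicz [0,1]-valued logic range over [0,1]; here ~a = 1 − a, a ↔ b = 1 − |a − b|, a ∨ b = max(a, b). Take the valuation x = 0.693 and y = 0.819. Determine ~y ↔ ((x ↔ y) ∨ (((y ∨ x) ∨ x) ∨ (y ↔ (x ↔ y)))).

0.236

~y = 1 − 0.819 = 0.181
x ↔ y = 1 − |0.693 − 0.819| = 1 − 0.126 = 0.874
y ∨ x = max(0.819, 0.693) = 0.819
(y ∨ x) ∨ x = max(0.819, 0.693) = 0.819
y ↔ (x ↔ y) = 1 − |0.819 − 0.874| = 1 − 0.055 = 0.945
((y ∨ x) ∨ x) ∨ (y ↔ (x ↔ y)) = max(0.819, 0.945) = 0.945
(x ↔ y) ∨ (((y ∨ x) ∨ x) ∨ (y ↔ (x ↔ y))) = max(0.874, 0.945) = 0.945
~y ↔ ((x ↔ y) ∨ (((y ∨ x) ∨ x) ∨ (y ↔ (x ↔ y)))) = 1 − |0.181 − 0.945| = 1 − 0.764 = 0.236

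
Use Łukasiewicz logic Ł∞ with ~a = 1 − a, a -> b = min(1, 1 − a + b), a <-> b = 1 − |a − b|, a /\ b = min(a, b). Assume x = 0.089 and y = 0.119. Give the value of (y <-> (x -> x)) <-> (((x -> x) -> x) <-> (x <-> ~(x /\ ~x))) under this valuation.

0.208

x -> x = min(1, 1 − 0.089 + 0.089) = min(1, 1.000) = 1.000
y <-> (x -> x) = 1 − |0.119 − 1.000| = 1 − 0.881 = 0.119
(x -> x) -> x = min(1, 1 − 1.000 + 0.089) = min(1, 0.089) = 0.089
~x = 1 − 0.089 = 0.911
x /\ ~x = min(0.089, 0.911) = 0.089
~(x /\ ~x) = 1 − 0.089 = 0.911
x <-> ~(x /\ ~x) = 1 − |0.089 − 0.911| = 1 − 0.822 = 0.178
((x -> x) -> x) <-> (x <-> ~(x /\ ~x)) = 1 − |0.089 − 0.178| = 1 − 0.089 = 0.911
(y <-> (x -> x)) <-> (((x -> x) -> x) <-> (x <-> ~(x /\ ~x))) = 1 − |0.119 − 0.911| = 1 − 0.792 = 0.208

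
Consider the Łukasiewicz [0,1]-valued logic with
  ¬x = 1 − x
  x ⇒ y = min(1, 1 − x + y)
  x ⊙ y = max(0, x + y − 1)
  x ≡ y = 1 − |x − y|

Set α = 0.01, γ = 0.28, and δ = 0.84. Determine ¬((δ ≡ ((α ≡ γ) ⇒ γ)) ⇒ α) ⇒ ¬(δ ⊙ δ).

0.62

α ≡ γ = 1 − |0.01 − 0.28| = 1 − 0.27 = 0.73
(α ≡ γ) ⇒ γ = min(1, 1 − 0.73 + 0.28) = min(1, 0.55) = 0.55
δ ≡ ((α ≡ γ) ⇒ γ) = 1 − |0.84 − 0.55| = 1 − 0.29 = 0.71
(δ ≡ ((α ≡ γ) ⇒ γ)) ⇒ α = min(1, 1 − 0.71 + 0.01) = min(1, 0.30) = 0.30
¬((δ ≡ ((α ≡ γ) ⇒ γ)) ⇒ α) = 1 − 0.30 = 0.70
δ ⊙ δ = max(0, 0.84 + 0.84 − 1) = max(0, 0.68) = 0.68
¬(δ ⊙ δ) = 1 − 0.68 = 0.32
¬((δ ≡ ((α ≡ γ) ⇒ γ)) ⇒ α) ⇒ ¬(δ ⊙ δ) = min(1, 1 − 0.70 + 0.32) = min(1, 0.62) = 0.62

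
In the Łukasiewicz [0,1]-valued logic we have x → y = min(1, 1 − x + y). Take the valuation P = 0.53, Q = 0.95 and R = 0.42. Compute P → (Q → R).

Q → R = min(1, 1 − 0.95 + 0.42) = min(1, 0.47) = 0.47
P → (Q → R) = min(1, 1 − 0.53 + 0.47) = min(1, 0.94) = 0.94

0.94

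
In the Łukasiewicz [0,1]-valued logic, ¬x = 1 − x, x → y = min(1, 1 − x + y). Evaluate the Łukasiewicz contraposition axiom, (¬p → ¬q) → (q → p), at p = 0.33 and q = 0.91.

1.00

¬p = 1 − 0.33 = 0.67
¬q = 1 − 0.91 = 0.09
¬p → ¬q = min(1, 1 − 0.67 + 0.09) = min(1, 0.42) = 0.42
q → p = min(1, 1 − 0.91 + 0.33) = min(1, 0.42) = 0.42
(¬p → ¬q) → (q → p) = min(1, 1 − 0.42 + 0.42) = min(1, 1.00) = 1.00
(As expected: an axiom of Ł∞, always 1.)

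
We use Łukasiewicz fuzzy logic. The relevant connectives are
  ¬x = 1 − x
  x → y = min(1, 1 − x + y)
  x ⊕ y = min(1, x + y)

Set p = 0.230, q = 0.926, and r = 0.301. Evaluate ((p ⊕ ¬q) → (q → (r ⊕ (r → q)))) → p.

¬q = 1 − 0.926 = 0.074
p ⊕ ¬q = min(1, 0.230 + 0.074) = min(1, 0.304) = 0.304
r → q = min(1, 1 − 0.301 + 0.926) = min(1, 1.625) = 1.000
r ⊕ (r → q) = min(1, 0.301 + 1.000) = min(1, 1.301) = 1.000
q → (r ⊕ (r → q)) = min(1, 1 − 0.926 + 1.000) = min(1, 1.074) = 1.000
(p ⊕ ¬q) → (q → (r ⊕ (r → q))) = min(1, 1 − 0.304 + 1.000) = min(1, 1.696) = 1.000
((p ⊕ ¬q) → (q → (r ⊕ (r → q)))) → p = min(1, 1 − 1.000 + 0.230) = min(1, 0.230) = 0.230

0.230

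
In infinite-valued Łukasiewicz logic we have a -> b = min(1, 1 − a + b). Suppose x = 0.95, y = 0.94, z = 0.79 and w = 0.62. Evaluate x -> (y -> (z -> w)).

z -> w = min(1, 1 − 0.79 + 0.62) = min(1, 0.83) = 0.83
y -> (z -> w) = min(1, 1 − 0.94 + 0.83) = min(1, 0.89) = 0.89
x -> (y -> (z -> w)) = min(1, 1 − 0.95 + 0.89) = min(1, 0.94) = 0.94

0.94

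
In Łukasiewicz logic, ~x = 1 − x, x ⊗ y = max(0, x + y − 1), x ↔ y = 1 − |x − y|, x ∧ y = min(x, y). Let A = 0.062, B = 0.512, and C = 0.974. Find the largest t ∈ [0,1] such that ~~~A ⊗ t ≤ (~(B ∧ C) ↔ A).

~A = 1 − 0.062 = 0.938
~~A = 1 − 0.938 = 0.062
~~~A = 1 − 0.062 = 0.938
So the left factor is ~~~A = 0.938.
B ∧ C = min(0.512, 0.974) = 0.512
~(B ∧ C) = 1 − 0.512 = 0.488
~(B ∧ C) ↔ A = 1 − |0.488 − 0.062| = 1 − 0.426 = 0.574
So the right-hand bound is ~(B ∧ C) ↔ A = 0.574.
The residuum of the Łukasiewicz t-norm gives the supremum: min(1, 1 − 0.938 + 0.574).
1 − 0.938 + 0.574 = 0.636, so t = min(1, 0.636) = 0.636.
Check: 0.938 ⊗ 0.636 = max(0, 0.574) = 0.574 ≤ 0.574.

0.636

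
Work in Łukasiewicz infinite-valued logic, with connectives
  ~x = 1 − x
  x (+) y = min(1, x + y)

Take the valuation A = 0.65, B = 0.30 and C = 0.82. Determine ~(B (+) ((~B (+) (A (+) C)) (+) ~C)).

0.00

~B = 1 − 0.30 = 0.70
A (+) C = min(1, 0.65 + 0.82) = min(1, 1.47) = 1.00
~B (+) (A (+) C) = min(1, 0.70 + 1.00) = min(1, 1.70) = 1.00
~C = 1 − 0.82 = 0.18
(~B (+) (A (+) C)) (+) ~C = min(1, 1.00 + 0.18) = min(1, 1.18) = 1.00
B (+) ((~B (+) (A (+) C)) (+) ~C) = min(1, 0.30 + 1.00) = min(1, 1.30) = 1.00
~(B (+) ((~B (+) (A (+) C)) (+) ~C)) = 1 − 1.00 = 0.00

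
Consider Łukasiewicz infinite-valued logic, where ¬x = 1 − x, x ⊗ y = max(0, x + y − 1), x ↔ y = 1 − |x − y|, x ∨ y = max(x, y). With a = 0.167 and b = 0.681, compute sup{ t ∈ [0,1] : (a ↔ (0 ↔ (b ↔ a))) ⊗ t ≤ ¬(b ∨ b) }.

b ↔ a = 1 − |0.681 − 0.167| = 1 − 0.514 = 0.486
0 ↔ (b ↔ a) = 1 − |0.000 − 0.486| = 1 − 0.486 = 0.514
a ↔ (0 ↔ (b ↔ a)) = 1 − |0.167 − 0.514| = 1 − 0.347 = 0.653
So the left factor is a ↔ (0 ↔ (b ↔ a)) = 0.653.
b ∨ b = max(0.681, 0.681) = 0.681
¬(b ∨ b) = 1 − 0.681 = 0.319
So the right-hand bound is ¬(b ∨ b) = 0.319.
The residuum of the Łukasiewicz t-norm gives the supremum: min(1, 1 − 0.653 + 0.319).
1 − 0.653 + 0.319 = 0.666, so t = min(1, 0.666) = 0.666.
Check: 0.653 ⊗ 0.666 = max(0, 0.319) = 0.319 ≤ 0.319.

0.666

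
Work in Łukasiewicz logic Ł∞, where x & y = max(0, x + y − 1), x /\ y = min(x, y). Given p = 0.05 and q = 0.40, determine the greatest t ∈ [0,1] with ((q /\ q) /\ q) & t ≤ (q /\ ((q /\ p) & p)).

q /\ q = min(0.40, 0.40) = 0.40
(q /\ q) /\ q = min(0.40, 0.40) = 0.40
So the left factor is (q /\ q) /\ q = 0.40.
q /\ p = min(0.40, 0.05) = 0.05
(q /\ p) & p = max(0, 0.05 + 0.05 − 1) = max(0, -0.90) = 0.00
q /\ ((q /\ p) & p) = min(0.40, 0.00) = 0.00
So the right-hand bound is q /\ ((q /\ p) & p) = 0.00.
The residuum of the Łukasiewicz t-norm gives the supremum: min(1, 1 − 0.40 + 0.00).
1 − 0.40 + 0.00 = 0.60, so t = min(1, 0.60) = 0.60.
Check: 0.40 & 0.60 = max(0, 0.00) = 0.00 ≤ 0.00.

0.60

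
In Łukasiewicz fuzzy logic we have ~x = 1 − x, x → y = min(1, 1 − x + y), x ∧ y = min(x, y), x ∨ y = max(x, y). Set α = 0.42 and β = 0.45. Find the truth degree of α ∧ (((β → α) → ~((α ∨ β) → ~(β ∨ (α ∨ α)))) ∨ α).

0.42

β → α = min(1, 1 − 0.45 + 0.42) = min(1, 0.97) = 0.97
α ∨ β = max(0.42, 0.45) = 0.45
α ∨ α = max(0.42, 0.42) = 0.42
β ∨ (α ∨ α) = max(0.45, 0.42) = 0.45
~(β ∨ (α ∨ α)) = 1 − 0.45 = 0.55
(α ∨ β) → ~(β ∨ (α ∨ α)) = min(1, 1 − 0.45 + 0.55) = min(1, 1.10) = 1.00
~((α ∨ β) → ~(β ∨ (α ∨ α))) = 1 − 1.00 = 0.00
(β → α) → ~((α ∨ β) → ~(β ∨ (α ∨ α))) = min(1, 1 − 0.97 + 0.00) = min(1, 0.03) = 0.03
((β → α) → ~((α ∨ β) → ~(β ∨ (α ∨ α)))) ∨ α = max(0.03, 0.42) = 0.42
α ∧ (((β → α) → ~((α ∨ β) → ~(β ∨ (α ∨ α)))) ∨ α) = min(0.42, 0.42) = 0.42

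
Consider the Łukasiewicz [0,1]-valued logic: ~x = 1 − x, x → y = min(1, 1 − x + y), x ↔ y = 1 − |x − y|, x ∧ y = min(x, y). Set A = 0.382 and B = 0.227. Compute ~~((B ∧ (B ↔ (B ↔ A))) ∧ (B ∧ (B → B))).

B ↔ A = 1 − |0.227 − 0.382| = 1 − 0.155 = 0.845
B ↔ (B ↔ A) = 1 − |0.227 − 0.845| = 1 − 0.618 = 0.382
B ∧ (B ↔ (B ↔ A)) = min(0.227, 0.382) = 0.227
B → B = min(1, 1 − 0.227 + 0.227) = min(1, 1.000) = 1.000
B ∧ (B → B) = min(0.227, 1.000) = 0.227
(B ∧ (B ↔ (B ↔ A))) ∧ (B ∧ (B → B)) = min(0.227, 0.227) = 0.227
~((B ∧ (B ↔ (B ↔ A))) ∧ (B ∧ (B → B))) = 1 − 0.227 = 0.773
~~((B ∧ (B ↔ (B ↔ A))) ∧ (B ∧ (B → B))) = 1 − 0.773 = 0.227

0.227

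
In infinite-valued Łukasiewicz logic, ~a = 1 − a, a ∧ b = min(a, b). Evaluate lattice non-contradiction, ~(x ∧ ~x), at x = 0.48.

~x = 1 − 0.48 = 0.52
x ∧ ~x = min(0.48, 0.52) = 0.48
~(x ∧ ~x) = 1 − 0.48 = 0.52
(The value 0.52 < 1 shows this instance is not satisfied; not a Ł∞-tautology — its value is 1 − min(a, 1−a).)

0.52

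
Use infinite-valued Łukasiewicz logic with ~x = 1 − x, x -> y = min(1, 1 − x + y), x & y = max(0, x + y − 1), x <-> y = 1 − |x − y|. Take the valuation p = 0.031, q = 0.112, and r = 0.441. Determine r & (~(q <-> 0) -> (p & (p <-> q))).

0.329

q <-> 0 = 1 − |0.112 − 0.000| = 1 − 0.112 = 0.888
~(q <-> 0) = 1 − 0.888 = 0.112
p <-> q = 1 − |0.031 − 0.112| = 1 − 0.081 = 0.919
p & (p <-> q) = max(0, 0.031 + 0.919 − 1) = max(0, -0.050) = 0.000
~(q <-> 0) -> (p & (p <-> q)) = min(1, 1 − 0.112 + 0.000) = min(1, 0.888) = 0.888
r & (~(q <-> 0) -> (p & (p <-> q))) = max(0, 0.441 + 0.888 − 1) = max(0, 0.329) = 0.329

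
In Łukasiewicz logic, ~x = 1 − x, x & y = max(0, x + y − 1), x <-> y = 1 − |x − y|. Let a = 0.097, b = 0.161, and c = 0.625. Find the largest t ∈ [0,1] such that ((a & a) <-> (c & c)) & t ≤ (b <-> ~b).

0.572

a & a = max(0, 0.097 + 0.097 − 1) = max(0, -0.806) = 0.000
c & c = max(0, 0.625 + 0.625 − 1) = max(0, 0.250) = 0.250
(a & a) <-> (c & c) = 1 − |0.000 − 0.250| = 1 − 0.250 = 0.750
So the left factor is (a & a) <-> (c & c) = 0.750.
~b = 1 − 0.161 = 0.839
b <-> ~b = 1 − |0.161 − 0.839| = 1 − 0.678 = 0.322
So the right-hand bound is b <-> ~b = 0.322.
The residuum of the Łukasiewicz t-norm gives the supremum: min(1, 1 − 0.750 + 0.322).
1 − 0.750 + 0.322 = 0.572, so t = min(1, 0.572) = 0.572.
Check: 0.750 & 0.572 = max(0, 0.322) = 0.322 ≤ 0.322.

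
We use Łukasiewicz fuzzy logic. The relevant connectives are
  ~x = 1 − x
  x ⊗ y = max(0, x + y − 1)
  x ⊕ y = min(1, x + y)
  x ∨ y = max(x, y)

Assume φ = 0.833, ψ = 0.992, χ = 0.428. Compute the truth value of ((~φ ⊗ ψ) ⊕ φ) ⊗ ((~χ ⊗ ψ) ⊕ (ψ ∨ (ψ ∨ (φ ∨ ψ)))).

~φ = 1 − 0.833 = 0.167
~φ ⊗ ψ = max(0, 0.167 + 0.992 − 1) = max(0, 0.159) = 0.159
(~φ ⊗ ψ) ⊕ φ = min(1, 0.159 + 0.833) = min(1, 0.992) = 0.992
~χ = 1 − 0.428 = 0.572
~χ ⊗ ψ = max(0, 0.572 + 0.992 − 1) = max(0, 0.564) = 0.564
φ ∨ ψ = max(0.833, 0.992) = 0.992
ψ ∨ (φ ∨ ψ) = max(0.992, 0.992) = 0.992
ψ ∨ (ψ ∨ (φ ∨ ψ)) = max(0.992, 0.992) = 0.992
(~χ ⊗ ψ) ⊕ (ψ ∨ (ψ ∨ (φ ∨ ψ))) = min(1, 0.564 + 0.992) = min(1, 1.556) = 1.000
((~φ ⊗ ψ) ⊕ φ) ⊗ ((~χ ⊗ ψ) ⊕ (ψ ∨ (ψ ∨ (φ ∨ ψ)))) = max(0, 0.992 + 1.000 − 1) = max(0, 0.992) = 0.992

0.992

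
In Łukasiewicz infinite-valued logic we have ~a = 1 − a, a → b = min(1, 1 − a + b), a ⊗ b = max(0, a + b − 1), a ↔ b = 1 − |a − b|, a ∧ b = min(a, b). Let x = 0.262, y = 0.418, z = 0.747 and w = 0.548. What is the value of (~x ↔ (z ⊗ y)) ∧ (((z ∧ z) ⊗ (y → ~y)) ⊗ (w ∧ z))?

0.295

~x = 1 − 0.262 = 0.738
z ⊗ y = max(0, 0.747 + 0.418 − 1) = max(0, 0.165) = 0.165
~x ↔ (z ⊗ y) = 1 − |0.738 − 0.165| = 1 − 0.573 = 0.427
z ∧ z = min(0.747, 0.747) = 0.747
~y = 1 − 0.418 = 0.582
y → ~y = min(1, 1 − 0.418 + 0.582) = min(1, 1.164) = 1.000
(z ∧ z) ⊗ (y → ~y) = max(0, 0.747 + 1.000 − 1) = max(0, 0.747) = 0.747
w ∧ z = min(0.548, 0.747) = 0.548
((z ∧ z) ⊗ (y → ~y)) ⊗ (w ∧ z) = max(0, 0.747 + 0.548 − 1) = max(0, 0.295) = 0.295
(~x ↔ (z ⊗ y)) ∧ (((z ∧ z) ⊗ (y → ~y)) ⊗ (w ∧ z)) = min(0.427, 0.295) = 0.295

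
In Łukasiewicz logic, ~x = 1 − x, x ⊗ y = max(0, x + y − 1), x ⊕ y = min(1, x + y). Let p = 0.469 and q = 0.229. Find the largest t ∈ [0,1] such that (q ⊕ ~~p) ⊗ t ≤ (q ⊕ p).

1.000

~p = 1 − 0.469 = 0.531
~~p = 1 − 0.531 = 0.469
q ⊕ ~~p = min(1, 0.229 + 0.469) = min(1, 0.698) = 0.698
So the left factor is q ⊕ ~~p = 0.698.
q ⊕ p = min(1, 0.229 + 0.469) = min(1, 0.698) = 0.698
So the right-hand bound is q ⊕ p = 0.698.
The residuum of the Łukasiewicz t-norm gives the supremum: min(1, 1 − 0.698 + 0.698).
1 − 0.698 + 0.698 = 1.000, so t = min(1, 1.000) = 1.000.
Check: 0.698 ⊗ 1.000 = max(0, 0.698) = 0.698 ≤ 0.698.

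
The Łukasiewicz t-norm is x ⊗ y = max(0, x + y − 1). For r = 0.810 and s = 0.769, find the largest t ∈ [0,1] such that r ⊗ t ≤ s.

The residuum of the Łukasiewicz t-norm gives the supremum: min(1, 1 − 0.810 + 0.769).
1 − 0.810 + 0.769 = 0.959, so t = min(1, 0.959) = 0.959.
Check: 0.810 ⊗ 0.959 = max(0, 0.769) = 0.769 ≤ 0.769.

0.959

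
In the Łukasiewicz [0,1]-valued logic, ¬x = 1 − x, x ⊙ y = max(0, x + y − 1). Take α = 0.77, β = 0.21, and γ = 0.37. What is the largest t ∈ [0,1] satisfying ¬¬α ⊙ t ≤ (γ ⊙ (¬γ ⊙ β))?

0.23

¬α = 1 − 0.77 = 0.23
¬¬α = 1 − 0.23 = 0.77
So the left factor is ¬¬α = 0.77.
¬γ = 1 − 0.37 = 0.63
¬γ ⊙ β = max(0, 0.63 + 0.21 − 1) = max(0, -0.16) = 0.00
γ ⊙ (¬γ ⊙ β) = max(0, 0.37 + 0.00 − 1) = max(0, -0.63) = 0.00
So the right-hand bound is γ ⊙ (¬γ ⊙ β) = 0.00.
The residuum of the Łukasiewicz t-norm gives the supremum: min(1, 1 − 0.77 + 0.00).
1 − 0.77 + 0.00 = 0.23, so t = min(1, 0.23) = 0.23.
Check: 0.77 ⊙ 0.23 = max(0, 0.00) = 0.00 ≤ 0.00.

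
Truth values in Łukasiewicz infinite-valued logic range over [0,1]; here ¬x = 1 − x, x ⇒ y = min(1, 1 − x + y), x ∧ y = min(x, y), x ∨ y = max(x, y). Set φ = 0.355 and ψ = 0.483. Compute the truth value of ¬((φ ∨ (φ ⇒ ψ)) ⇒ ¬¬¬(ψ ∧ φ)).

φ ⇒ ψ = min(1, 1 − 0.355 + 0.483) = min(1, 1.128) = 1.000
φ ∨ (φ ⇒ ψ) = max(0.355, 1.000) = 1.000
ψ ∧ φ = min(0.483, 0.355) = 0.355
¬(ψ ∧ φ) = 1 − 0.355 = 0.645
¬¬(ψ ∧ φ) = 1 − 0.645 = 0.355
¬¬¬(ψ ∧ φ) = 1 − 0.355 = 0.645
(φ ∨ (φ ⇒ ψ)) ⇒ ¬¬¬(ψ ∧ φ) = min(1, 1 − 1.000 + 0.645) = min(1, 0.645) = 0.645
¬((φ ∨ (φ ⇒ ψ)) ⇒ ¬¬¬(ψ ∧ φ)) = 1 − 0.645 = 0.355

0.355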